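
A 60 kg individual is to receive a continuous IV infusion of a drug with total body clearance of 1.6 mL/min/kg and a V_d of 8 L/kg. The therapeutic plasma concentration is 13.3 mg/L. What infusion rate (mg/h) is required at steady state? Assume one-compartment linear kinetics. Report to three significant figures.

76.6 mg/h

CL = 1.6 mL/min/kg × 60 kg = 96.00 mL/min = 96.00 × 60/1000 = 5.760 L/h
Infusion rate = CL · Css = 5.760 L/h × 13.3 mg/L = 76.61 mg/h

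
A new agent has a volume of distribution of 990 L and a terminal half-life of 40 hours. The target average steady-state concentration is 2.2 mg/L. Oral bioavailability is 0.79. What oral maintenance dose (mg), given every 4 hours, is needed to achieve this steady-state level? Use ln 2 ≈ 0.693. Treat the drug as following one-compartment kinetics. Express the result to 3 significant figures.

191 mg

CL = ln 2 · Vd / t½ = 0.693 × 990.0 / 40 = 17.15 L/h
D = CL × Css × τ / F = 17.15 × 2.2 × 4 / 0.79 = 191.0 mg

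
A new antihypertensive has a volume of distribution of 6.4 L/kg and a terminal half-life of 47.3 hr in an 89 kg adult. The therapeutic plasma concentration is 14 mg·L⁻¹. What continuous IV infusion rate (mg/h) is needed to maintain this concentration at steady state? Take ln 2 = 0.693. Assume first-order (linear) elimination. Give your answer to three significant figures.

Vd = 6.4 L/kg × 89 kg = 569.6 L
CL = ln 2 · Vd / t½ = 0.693 × 569.6 / 47.3 = 8.345 L/h
Infusion rate = CL × Css = 8.345 × 14 = 116.8 mg/h

117 mg/h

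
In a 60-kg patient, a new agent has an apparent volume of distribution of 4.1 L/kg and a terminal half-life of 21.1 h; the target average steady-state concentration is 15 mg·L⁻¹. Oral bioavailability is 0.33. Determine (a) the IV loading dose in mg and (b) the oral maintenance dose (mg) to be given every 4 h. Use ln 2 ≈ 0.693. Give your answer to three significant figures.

Vd(total) = 60 kg × 4.1 L/kg = 246.0 L
LD = Vd × C = 246.0 × 15 = 3690 mg
CL = 0.693 × Vd / t½ = 0.693 × 246.0 / 21.1 = 8.080 L/h
D = CL × Css × τ / F = 8.080 × 15 × 4 / 0.33 = 1469 mg

(a) 3690 mg; (b) 1470 mg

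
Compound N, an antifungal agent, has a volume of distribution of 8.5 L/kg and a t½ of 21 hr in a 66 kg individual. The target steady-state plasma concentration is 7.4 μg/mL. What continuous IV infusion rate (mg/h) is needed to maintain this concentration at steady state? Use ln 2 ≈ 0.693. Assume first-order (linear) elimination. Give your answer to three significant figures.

137 mg/h

Vd = 8.5 L/kg × 66 kg = 561.0 L
k = 0.693/21 = 0.03300 h⁻¹, so CL = k·Vd = 0.03300 × 561.0 = 18.51 L/h
Infusion rate = CL × Css = 18.51 × 7.4 = 137.0 mg/h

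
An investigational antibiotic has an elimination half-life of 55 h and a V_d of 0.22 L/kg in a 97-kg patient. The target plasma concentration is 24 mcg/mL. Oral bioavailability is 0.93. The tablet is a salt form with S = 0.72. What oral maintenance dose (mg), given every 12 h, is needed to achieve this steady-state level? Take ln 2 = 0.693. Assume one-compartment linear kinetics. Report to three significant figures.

Vd(total) = 97 kg × 0.22 L/kg = 21.34 L
k = 0.693/55 = 0.01260 h⁻¹, so CL = k·Vd = 0.01260 × 21.34 = 0.2689 L/h
D = CL × Css × τ / F / S = 0.2689 × 24 × 12 / 0.93 / 0.72 = 115.7 mg

116 mg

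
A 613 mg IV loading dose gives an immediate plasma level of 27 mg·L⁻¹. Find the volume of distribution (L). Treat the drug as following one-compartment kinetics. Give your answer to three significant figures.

22.7 L

Immediately after an IV bolus, C₀ = Dose / Vd, so Vd = Dose / C₀.
Vd = 613 / 27 = 22.70 L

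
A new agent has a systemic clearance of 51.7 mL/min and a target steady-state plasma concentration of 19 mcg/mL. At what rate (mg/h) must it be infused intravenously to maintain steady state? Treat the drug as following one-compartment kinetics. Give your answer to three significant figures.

Convert clearance: 51.7 mL/min × 60 min/h ÷ 1000 mL/L = 3.102 L/h
At steady state, infusion rate equals elimination rate: rate in = CL × Css.
R₀ = 3.102 × 19 = 58.94 mg/h

58.9 mg/h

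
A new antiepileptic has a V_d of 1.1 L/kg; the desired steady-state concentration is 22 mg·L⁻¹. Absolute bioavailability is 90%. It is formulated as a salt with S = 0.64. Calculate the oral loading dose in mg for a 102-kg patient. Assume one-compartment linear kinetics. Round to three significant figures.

Vd = 1.1 L/kg × 102 kg = 112.2 L
LD = Vd × C / F / S = 112.2 × 22.00 / 0.9 / 0.64 = 4285 mg

4290 mg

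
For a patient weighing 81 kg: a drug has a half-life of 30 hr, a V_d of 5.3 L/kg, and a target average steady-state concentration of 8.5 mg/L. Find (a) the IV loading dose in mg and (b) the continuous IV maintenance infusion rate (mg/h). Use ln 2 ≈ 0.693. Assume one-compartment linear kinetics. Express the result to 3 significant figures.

(a) 3650 mg; (b) 84.3 mg/h

Total Vd = 5.3 × 81 = 429.3 L
LD = Vd × C = 429.3 × 8.5 = 3649 mg
CL = 0.693 × Vd / t½ = 0.693 × 429.3 / 30 = 9.917 L/h
Infusion rate = CL × Css = 9.917 × 8.5 = 84.29 mg/h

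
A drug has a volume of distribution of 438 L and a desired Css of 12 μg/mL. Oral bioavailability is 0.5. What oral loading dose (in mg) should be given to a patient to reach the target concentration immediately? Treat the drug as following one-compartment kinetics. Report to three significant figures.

10500 mg

LD = Vd × C / F = 438.0 × 12.00 / 0.5 = 10510 mg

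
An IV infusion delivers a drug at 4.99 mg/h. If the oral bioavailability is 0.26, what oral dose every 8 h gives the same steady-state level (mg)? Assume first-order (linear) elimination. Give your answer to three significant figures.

To maintain the same Css, the systemic dosing rate must be unchanged: F·D/τ = infusion rate.
D = rate × τ / F = 4.99 × 8 / 0.26 = 153.5 mg

154 mg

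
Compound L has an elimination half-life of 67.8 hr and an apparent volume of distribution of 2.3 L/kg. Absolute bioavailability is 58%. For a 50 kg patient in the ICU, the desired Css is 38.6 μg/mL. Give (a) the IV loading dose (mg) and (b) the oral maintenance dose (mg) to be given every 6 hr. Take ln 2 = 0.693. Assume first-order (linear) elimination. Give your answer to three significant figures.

Vd = 2.3 L/kg × 50 kg = 115.0 L
LD = Vd × C = 115.0 × 38.6 = 4439 mg
CL = 0.693 × Vd / t½ = 0.693 × 115.0 / 67.8 = 1.175 L/h
D = CL × Css × τ / F = 1.175 × 38.6 × 6 / 0.58 = 469.2 mg

(a) 4440 mg; (b) 469 mg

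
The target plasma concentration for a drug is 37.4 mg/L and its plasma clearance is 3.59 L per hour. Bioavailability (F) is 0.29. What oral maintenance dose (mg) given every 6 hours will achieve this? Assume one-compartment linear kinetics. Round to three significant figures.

2780 mg

At steady state, dose per interval replaces the amount cleared in that interval: F·D/τ = CL·Css.
D = CL × Css × τ / F = 3.590 × 37.4 × 6 / 0.29 = 2778 mg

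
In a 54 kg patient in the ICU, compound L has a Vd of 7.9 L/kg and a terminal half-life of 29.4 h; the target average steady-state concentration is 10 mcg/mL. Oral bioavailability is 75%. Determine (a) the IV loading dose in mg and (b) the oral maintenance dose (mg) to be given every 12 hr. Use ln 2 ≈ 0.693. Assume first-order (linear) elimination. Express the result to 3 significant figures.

Vd(total) = 54 kg × 7.9 L/kg = 426.6 L
LD = Vd × C = 426.6 × 10 = 4266 mg
CL = 0.693 × Vd / t½ = 0.693 × 426.6 / 29.4 = 10.06 L/h
D = CL × Css × τ / F = 10.06 × 10 × 12 / 0.75 = 1610 mg

(a) 4270 mg; (b) 1610 mg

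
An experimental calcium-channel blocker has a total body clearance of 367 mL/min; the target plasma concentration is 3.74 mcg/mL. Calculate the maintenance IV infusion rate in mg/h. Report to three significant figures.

82.4 mg/h

CL = 367 mL/min × 60/1000 = 22.02 L/h
Infusion rate = CL · Css = 22.02 L/h × 3.74 mg/L = 82.35 mg/h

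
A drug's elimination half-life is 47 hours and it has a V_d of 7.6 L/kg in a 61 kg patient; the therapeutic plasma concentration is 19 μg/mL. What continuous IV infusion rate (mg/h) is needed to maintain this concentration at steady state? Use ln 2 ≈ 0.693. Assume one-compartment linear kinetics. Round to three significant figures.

130 mg/h

Vd = 7.6 L/kg × 61 kg = 463.6 L
CL = ln 2 · Vd / t½ = 0.693 × 463.6 / 47 = 6.836 L/h
Infusion rate = CL × Css = 6.836 × 19 = 129.9 mg/h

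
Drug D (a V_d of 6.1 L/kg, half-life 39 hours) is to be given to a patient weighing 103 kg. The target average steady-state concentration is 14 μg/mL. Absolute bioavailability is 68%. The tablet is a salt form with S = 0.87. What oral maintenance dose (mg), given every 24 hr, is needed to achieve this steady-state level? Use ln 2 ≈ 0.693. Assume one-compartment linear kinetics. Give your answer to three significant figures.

Vd = 6.1 L/kg × 103 kg = 628.3 L
k = 0.693/39 = 0.01777 h⁻¹, so CL = k·Vd = 0.01777 × 628.3 = 11.16 L/h
D = CL × Css × τ / F / S = 11.16 × 14 × 24 / 0.68 / 0.87 = 6338 mg

6340 mg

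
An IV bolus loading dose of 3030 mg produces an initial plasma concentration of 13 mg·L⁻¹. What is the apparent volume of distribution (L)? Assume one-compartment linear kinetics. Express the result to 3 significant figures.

233 L

Immediately after an IV bolus, C₀ = Dose / Vd, so Vd = Dose / C₀.
Vd = 3030 / 13 = 233.1 L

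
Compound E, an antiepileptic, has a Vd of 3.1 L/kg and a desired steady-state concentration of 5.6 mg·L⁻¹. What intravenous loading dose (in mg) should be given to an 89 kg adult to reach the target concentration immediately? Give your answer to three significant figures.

Total Vd = 3.1 × 89 = 275.9 L
LD = Vd × C = 275.9 × 5.600 = 1545 mg

1550 mg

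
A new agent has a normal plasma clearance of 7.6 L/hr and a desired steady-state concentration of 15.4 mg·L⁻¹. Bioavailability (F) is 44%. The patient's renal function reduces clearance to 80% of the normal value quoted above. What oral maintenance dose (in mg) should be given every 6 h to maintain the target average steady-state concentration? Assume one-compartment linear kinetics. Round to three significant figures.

1280 mg

Patient clearance = 0.8 × 7.600 = 6.080 L/h
D = CL × Css × τ / F = 6.080 × 15.4 × 6 / 0.44 = 1277 mg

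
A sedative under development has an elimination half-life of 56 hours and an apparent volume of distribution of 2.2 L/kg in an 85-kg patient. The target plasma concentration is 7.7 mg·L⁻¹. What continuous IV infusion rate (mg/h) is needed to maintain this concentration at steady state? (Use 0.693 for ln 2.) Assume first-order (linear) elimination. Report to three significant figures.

Vd = 2.2 L/kg × 85 kg = 187.0 L
CL = ln 2 · Vd / t½ = 0.693 × 187.0 / 56 = 2.314 L/h
Infusion rate = CL × Css = 2.314 × 7.7 = 17.82 mg/h

17.8 mg/h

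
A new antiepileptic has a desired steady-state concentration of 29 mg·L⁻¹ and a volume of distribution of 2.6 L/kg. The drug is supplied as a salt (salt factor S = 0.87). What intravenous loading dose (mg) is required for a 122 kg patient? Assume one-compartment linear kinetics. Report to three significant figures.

10600 mg

Total Vd = 2.6 × 122 = 317.2 L
The loading dose fills Vd to the target concentration.
LD = Vd × C / S = 317.2 × 29.00 / 0.87 = 10570 mg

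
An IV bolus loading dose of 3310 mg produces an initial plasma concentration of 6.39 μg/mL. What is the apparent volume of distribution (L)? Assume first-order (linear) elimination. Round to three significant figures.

518 L

Immediately after an IV bolus, C₀ = Dose / Vd, so Vd = Dose / C₀.
Vd = 3310 / 6.39 = 518.0 L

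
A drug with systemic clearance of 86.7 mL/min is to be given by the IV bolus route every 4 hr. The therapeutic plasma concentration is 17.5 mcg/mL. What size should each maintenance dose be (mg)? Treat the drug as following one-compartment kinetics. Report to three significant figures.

364 mg

CL = 86.7 mL/min × 60/1000 = 5.202 L/h
D = CL × Css × τ = 5.202 × 17.5 × 4 = 364.1 mg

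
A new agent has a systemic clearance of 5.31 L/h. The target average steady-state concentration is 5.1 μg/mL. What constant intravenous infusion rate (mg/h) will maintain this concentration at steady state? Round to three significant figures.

27.1 mg/h

R₀ = 5.310 × 5.1 = 27.08 mg/h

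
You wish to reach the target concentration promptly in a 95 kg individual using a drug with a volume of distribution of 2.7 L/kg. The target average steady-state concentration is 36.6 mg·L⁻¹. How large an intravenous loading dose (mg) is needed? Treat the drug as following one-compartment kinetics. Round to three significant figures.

Vd(total) = 95 kg × 2.7 L/kg = 256.5 L
LD = Vd × C = 256.5 × 36.60 = 9388 mg

9390 mg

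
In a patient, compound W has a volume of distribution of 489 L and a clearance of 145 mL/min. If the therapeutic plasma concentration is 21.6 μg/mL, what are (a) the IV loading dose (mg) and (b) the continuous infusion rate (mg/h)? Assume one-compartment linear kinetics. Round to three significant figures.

(a) 10600 mg; (b) 188 mg/h

Loading: fill Vd to C_target → 489.0 L × 21.6 mg/L = 10560 mg
CL = 145 mL/min × 60/1000 = 8.700 L/h
Maintenance infusion rate = CL × Css = 8.700 × 21.6 = 187.9 mg/h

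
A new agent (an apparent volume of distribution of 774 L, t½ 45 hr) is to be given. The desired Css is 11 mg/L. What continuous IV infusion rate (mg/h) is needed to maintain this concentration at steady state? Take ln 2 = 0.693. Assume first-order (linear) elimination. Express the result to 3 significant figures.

k = 0.693/45 = 0.01540 h⁻¹, so CL = k·Vd = 0.01540 × 774.0 = 11.92 L/h
Infusion rate = CL × Css = 11.92 × 11 = 131.1 mg/h

131 mg/h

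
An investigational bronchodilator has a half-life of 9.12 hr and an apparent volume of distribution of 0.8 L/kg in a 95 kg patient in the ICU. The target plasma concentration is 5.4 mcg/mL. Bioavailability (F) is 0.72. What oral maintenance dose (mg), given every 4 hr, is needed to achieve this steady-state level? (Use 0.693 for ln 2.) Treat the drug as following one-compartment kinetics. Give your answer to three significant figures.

Vd = 0.8 L/kg × 95 kg = 76.00 L
CL = 0.693 × Vd / t½ = 0.693 × 76.00 / 9.12 = 5.775 L/h
D = CL × Css × τ / F = 5.775 × 5.4 × 4 / 0.72 = 173.3 mg

173 mg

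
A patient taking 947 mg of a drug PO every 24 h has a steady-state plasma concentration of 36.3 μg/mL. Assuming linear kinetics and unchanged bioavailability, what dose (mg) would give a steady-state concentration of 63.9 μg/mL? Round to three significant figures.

1670 mg

With linear kinetics, Css is proportional to dose rate (D/τ) at fixed clearance.
D₂ = D₁ × (Css,target / Css,current) = 947 × 63.9/36.3 = 1667 mg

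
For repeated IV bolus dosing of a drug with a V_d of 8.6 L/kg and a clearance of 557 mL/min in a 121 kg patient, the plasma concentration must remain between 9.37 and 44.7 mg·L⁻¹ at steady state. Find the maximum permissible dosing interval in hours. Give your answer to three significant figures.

48.7 h

Vd(total) = 121 kg × 8.6 L/kg = 1041 L
Convert clearance: 557 mL/min × 60 min/h ÷ 1000 mL/L = 33.42 L/h
k = CL / Vd = 33.42 / 1041 = 0.03210 h⁻¹
Between IV bolus doses, concentration decays as C = C₀·e^(−kτ), so C_peak/C_trough = e^(kτ).
τ_max = ln(C_peak/C_trough) / k = ln(44.7/9.37) / 0.03210 = 1.562 / 0.03210 = 48.66 h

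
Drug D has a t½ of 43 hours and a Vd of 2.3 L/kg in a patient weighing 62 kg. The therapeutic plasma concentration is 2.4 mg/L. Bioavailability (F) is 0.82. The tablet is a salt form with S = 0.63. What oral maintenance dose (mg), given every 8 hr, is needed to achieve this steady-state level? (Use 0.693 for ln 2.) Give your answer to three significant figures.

85.4 mg

Vd = 2.3 L/kg × 62 kg = 142.6 L
k = 0.693/43 = 0.01612 h⁻¹, so CL = k·Vd = 0.01612 × 142.6 = 2.299 L/h
D = CL × Css × τ / F / S = 2.299 × 2.4 × 8 / 0.82 / 0.63 = 85.44 mg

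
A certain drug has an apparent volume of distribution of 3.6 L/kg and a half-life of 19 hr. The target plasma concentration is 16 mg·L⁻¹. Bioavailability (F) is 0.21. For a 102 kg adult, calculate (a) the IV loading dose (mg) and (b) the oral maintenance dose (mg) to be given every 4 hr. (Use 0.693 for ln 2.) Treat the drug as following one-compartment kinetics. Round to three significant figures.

Vd = 3.6 L/kg × 102 kg = 367.2 L
LD = Vd × C = 367.2 × 16 = 5875 mg
CL = 0.693 × Vd / t½ = 0.693 × 367.2 / 19 = 13.39 L/h
D = CL × Css × τ / F = 13.39 × 16 × 4 / 0.21 = 4081 mg

(a) 5880 mg; (b) 4080 mg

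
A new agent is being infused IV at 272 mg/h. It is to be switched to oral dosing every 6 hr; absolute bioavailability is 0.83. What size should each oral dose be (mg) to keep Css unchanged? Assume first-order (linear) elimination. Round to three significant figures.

1970 mg

To maintain the same Css, the systemic dosing rate must be unchanged: F·D/τ = infusion rate.
D = rate × τ / F = 272 × 6 / 0.83 = 1966 mg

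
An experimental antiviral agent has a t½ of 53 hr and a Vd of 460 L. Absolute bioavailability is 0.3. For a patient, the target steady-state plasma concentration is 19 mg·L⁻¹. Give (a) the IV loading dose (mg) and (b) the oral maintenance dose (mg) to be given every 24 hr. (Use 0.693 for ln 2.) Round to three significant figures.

(a) 8740 mg; (b) 9140 mg

LD = Vd × C = 460.0 × 19 = 8740 mg
CL = 0.693 × Vd / t½ = 0.693 × 460.0 / 53 = 6.015 L/h
D = CL × Css × τ / F = 6.015 × 19 × 24 / 0.3 = 9143 mg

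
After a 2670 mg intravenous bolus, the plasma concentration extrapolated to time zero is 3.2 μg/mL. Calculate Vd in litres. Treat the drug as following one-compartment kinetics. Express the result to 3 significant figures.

834 L

Immediately after an IV bolus, C₀ = Dose / Vd, so Vd = Dose / C₀.
Vd = 2670 / 3.2 = 834.4 L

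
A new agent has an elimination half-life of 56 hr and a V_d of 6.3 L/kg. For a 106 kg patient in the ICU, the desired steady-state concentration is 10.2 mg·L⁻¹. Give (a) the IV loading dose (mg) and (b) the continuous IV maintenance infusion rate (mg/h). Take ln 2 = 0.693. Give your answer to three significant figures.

(a) 6810 mg; (b) 84.3 mg/h

Vd(total) = 106 kg × 6.3 L/kg = 667.8 L
LD = Vd × C = 667.8 × 10.2 = 6812 mg
CL = 0.693 × Vd / t½ = 0.693 × 667.8 / 56 = 8.264 L/h
Infusion rate = CL × Css = 8.264 × 10.2 = 84.29 mg/h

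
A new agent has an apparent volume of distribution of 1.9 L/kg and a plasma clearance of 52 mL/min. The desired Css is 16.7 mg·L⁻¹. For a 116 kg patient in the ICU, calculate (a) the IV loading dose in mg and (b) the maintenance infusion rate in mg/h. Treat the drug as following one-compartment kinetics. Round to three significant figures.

Vd = 1.9 L/kg × 116 kg = 220.4 L
LD = Vd · C_target = 220.4 × 16.7 = 3681 mg
Convert clearance: 52 mL/min × 60 min/h ÷ 1000 mL/L = 3.120 L/h
Maintenance: replace elimination → rate = CL × Css = 3.120 × 16.7 = 52.10 mg/h

(a) 3680 mg; (b) 52.1 mg/h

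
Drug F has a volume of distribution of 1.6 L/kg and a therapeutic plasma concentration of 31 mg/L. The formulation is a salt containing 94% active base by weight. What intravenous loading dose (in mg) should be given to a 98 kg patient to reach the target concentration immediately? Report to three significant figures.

5170 mg

Vd = 1.6 L/kg × 98 kg = 156.8 L
LD = Vd × C / S = 156.8 × 31.00 / 0.94 = 5171 mg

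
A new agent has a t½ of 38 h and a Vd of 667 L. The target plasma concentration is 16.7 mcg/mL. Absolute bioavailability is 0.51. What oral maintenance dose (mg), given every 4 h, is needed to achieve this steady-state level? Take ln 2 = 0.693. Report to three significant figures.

CL = 0.693 × Vd / t½ = 0.693 × 667.0 / 38 = 12.16 L/h
D = CL × Css × τ / F = 12.16 × 16.7 × 4 / 0.51 = 1593 mg

1590 mg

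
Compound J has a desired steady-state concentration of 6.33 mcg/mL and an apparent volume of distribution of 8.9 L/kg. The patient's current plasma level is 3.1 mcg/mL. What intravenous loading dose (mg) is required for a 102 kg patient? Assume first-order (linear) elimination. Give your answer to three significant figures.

Vd(total) = 102 kg × 8.9 L/kg = 907.8 L
The loading dose fills Vd to the target concentration.
Concentration deficit ΔC = 6.33 − 3.1 = 3.230 mg/L
LD = Vd × ΔC = 907.8 × 3.230 = 2932 mg

2930 mg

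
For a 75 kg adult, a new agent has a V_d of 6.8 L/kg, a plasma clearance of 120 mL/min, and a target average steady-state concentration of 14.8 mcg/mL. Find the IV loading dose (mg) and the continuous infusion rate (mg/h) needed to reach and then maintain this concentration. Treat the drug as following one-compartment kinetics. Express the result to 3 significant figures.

(a) 7550 mg; (b) 107 mg/h

Vd = 6.8 L/kg × 75 kg = 510.0 L
Loading dose = Vd × C = 510.0 × 14.8 = 7548 mg
CL = 120 mL/min = 120 × 0.06 = 7.200 L/h
Maintenance: replace elimination → rate = CL × Css = 7.200 × 14.8 = 106.6 mg/h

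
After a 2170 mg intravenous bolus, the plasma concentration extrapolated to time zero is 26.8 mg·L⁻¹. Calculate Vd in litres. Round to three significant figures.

Immediately after an IV bolus, C₀ = Dose / Vd, so Vd = Dose / C₀.
Vd = 2170 / 26.8 = 80.97 L

81.0 L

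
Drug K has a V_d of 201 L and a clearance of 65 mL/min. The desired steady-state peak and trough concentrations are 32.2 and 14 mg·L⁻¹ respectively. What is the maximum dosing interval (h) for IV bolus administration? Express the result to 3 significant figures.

Convert clearance: 65 mL/min × 60 min/h ÷ 1000 mL/L = 3.900 L/h
k = CL / Vd = 3.900 / 201.0 = 0.01940 h⁻¹
Between IV bolus doses, concentration decays as C = C₀·e^(−kτ), so C_peak/C_trough = e^(kτ).
τ_max = ln(C_peak/C_trough) / k = ln(32.2/14) / 0.01940 = 0.8329 / 0.01940 = 42.93 h

42.9 h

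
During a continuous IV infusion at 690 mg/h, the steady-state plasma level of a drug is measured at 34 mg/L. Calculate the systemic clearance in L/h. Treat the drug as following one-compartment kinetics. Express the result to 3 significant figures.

At steady state, infusion rate = CL × Css, so CL = rate / Css.
CL = 690 / 34 = 20.29 L/h

20.3 L/h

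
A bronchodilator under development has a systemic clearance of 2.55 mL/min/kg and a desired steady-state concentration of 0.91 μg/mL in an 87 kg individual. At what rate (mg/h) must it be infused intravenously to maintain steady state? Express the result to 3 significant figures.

12.1 mg/h

CL = 2.55 mL/min/kg × 87 kg = 221.9 mL/min = 221.9 × 60/1000 = 13.31 L/h
At steady state, infusion rate equals elimination rate: rate in = CL × Css.
Infusion rate = CL · Css = 13.31 L/h × 0.91 mg/L = 12.11 mg/h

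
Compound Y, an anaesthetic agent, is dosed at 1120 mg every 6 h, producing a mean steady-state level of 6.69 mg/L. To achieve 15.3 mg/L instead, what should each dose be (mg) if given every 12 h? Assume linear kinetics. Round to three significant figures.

5120 mg

For first-order elimination, Css ∝ F·D/(CL·τ); F and CL are unchanged, so Css ∝ D/τ.
D₂ = D₁ × (Css,target / Css,current) × (τ₂/τ₁) = 1120 × (15.3/6.69) × (12/6) = 5123 mg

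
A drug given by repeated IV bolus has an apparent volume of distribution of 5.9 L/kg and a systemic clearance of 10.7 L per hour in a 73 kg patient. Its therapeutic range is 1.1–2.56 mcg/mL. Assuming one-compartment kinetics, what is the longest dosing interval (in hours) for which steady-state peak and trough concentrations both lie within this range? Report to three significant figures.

34.0 h

Vd(total) = 73 kg × 5.9 L/kg = 430.7 L
k = CL / Vd = 10.70 / 430.7 = 0.02484 h⁻¹
Between IV bolus doses, concentration decays as C = C₀·e^(−kτ), so C_peak/C_trough = e^(kτ).
τ_max = ln(C_peak/C_trough) / k = ln(2.56/1.1) / 0.02484 = 0.8447 / 0.02484 = 34.01 h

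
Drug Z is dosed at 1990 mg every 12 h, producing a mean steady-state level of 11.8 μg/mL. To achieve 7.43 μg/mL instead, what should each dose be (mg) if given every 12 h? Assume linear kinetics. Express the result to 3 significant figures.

With linear kinetics, Css is proportional to dose rate (D/τ) at fixed clearance.
D₂ = D₁ × (Css,target / Css,current) = 1990 × 7.43/11.8 = 1253 mg

1250 mg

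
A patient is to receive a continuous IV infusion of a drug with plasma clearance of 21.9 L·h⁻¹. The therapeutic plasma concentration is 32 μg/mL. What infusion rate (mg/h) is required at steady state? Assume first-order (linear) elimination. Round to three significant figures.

701 mg/h

R₀ = 21.90 × 32 = 700.8 mg/h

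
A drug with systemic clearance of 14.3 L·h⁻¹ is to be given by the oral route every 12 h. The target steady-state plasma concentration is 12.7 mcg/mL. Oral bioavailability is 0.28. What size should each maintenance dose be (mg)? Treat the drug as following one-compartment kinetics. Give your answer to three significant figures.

D = CL × Css × τ / F = 14.30 × 12.7 × 12 / 0.28 = 7783 mg

7780 mg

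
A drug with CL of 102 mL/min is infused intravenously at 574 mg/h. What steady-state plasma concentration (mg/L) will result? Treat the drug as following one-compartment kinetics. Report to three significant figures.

93.8 mg/L

Convert clearance: 102 mL/min × 60 min/h ÷ 1000 mL/L = 6.120 L/h
Css = rate / CL = 574 / 6.120 = 93.79 mg/L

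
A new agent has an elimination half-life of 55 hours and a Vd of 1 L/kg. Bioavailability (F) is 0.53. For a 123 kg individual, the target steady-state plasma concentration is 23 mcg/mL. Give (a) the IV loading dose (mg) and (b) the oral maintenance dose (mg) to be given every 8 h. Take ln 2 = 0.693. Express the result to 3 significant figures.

(a) 2830 mg; (b) 538 mg

Vd = 1 L/kg × 123 kg = 123.0 L
LD = Vd × C = 123.0 × 23 = 2829 mg
CL = 0.693 × Vd / t½ = 0.693 × 123.0 / 55 = 1.550 L/h
D = CL × Css × τ / F = 1.550 × 23 × 8 / 0.53 = 538.1 mg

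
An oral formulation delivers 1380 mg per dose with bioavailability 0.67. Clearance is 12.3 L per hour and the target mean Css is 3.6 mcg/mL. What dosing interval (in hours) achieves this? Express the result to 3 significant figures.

F·D/τ = CL·Css → τ = F·D / (CL·Css).
τ = 0.67 × 1380 / (12.3 × 3.6) = 20.88 h

20.9 h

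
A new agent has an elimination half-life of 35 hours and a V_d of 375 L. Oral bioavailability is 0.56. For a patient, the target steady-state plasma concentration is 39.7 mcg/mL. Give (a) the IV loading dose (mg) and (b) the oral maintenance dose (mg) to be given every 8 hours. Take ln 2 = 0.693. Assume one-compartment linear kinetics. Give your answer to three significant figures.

(a) 14900 mg; (b) 4210 mg

LD = Vd × C = 375.0 × 39.7 = 14890 mg
CL = 0.693 × Vd / t½ = 0.693 × 375.0 / 35 = 7.425 L/h
D = CL × Css × τ / F = 7.425 × 39.7 × 8 / 0.56 = 4211 mg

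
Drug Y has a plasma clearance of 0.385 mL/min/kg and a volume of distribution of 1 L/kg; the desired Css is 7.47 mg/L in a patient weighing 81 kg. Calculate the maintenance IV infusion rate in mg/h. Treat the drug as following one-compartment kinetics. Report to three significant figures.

14.0 mg/h

CL = 0.385 mL/min/kg × 81 kg = 31.19 mL/min = 31.19 × 60/1000 = 1.871 L/h
Infusion rate = CL · Css = 1.871 L/h × 7.47 mg/L = 13.98 mg/h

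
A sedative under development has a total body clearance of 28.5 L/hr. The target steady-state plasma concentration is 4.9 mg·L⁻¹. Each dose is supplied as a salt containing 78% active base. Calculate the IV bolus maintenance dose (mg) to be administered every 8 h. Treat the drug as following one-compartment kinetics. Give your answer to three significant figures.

1430 mg

D = CL × Css × τ / S = 28.50 × 4.9 × 8 / 0.78 = 1432 mg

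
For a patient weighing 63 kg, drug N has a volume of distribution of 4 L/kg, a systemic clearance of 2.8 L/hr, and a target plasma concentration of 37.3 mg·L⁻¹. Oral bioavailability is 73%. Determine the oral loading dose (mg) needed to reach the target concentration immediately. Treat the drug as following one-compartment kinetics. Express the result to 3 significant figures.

Total Vd = 4 × 63 = 252.0 L
LD is governed by Vd — clearance does not enter the loading-dose calculation.
LD = Vd × C / F = 252.0 × 37.30 / 0.73 = 12880 mg

12900 mg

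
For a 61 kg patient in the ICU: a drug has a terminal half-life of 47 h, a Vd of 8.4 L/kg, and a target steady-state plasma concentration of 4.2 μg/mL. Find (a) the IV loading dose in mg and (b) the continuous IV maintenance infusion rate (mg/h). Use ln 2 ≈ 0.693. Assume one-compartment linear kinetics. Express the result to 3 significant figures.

Vd(total) = 61 kg × 8.4 L/kg = 512.4 L
LD = Vd × C = 512.4 × 4.2 = 2152 mg
CL = 0.693 × Vd / t½ = 0.693 × 512.4 / 47 = 7.555 L/h
Infusion rate = CL × Css = 7.555 × 4.2 = 31.73 mg/h

(a) 2150 mg; (b) 31.7 mg/h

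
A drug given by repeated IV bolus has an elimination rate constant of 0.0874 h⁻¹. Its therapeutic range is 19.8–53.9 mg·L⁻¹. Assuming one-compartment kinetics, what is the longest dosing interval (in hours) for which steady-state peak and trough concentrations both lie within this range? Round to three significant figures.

Between IV bolus doses, concentration decays as C = C₀·e^(−kτ), so C_peak/C_trough = e^(kτ).
τ_max = ln(C_peak/C_trough) / k = ln(53.9/19.8) / 0.08740 = 1.001 / 0.08740 = 11.45 h

11.5 h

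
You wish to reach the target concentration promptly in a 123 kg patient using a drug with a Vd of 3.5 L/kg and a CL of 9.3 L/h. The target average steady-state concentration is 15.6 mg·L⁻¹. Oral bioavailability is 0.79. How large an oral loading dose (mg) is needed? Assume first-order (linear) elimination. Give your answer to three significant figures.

8500 mg

Vd = 3.5 L/kg × 123 kg = 430.5 L
LD = Vd × C / F = 430.5 × 15.60 / 0.79 = 8501 mg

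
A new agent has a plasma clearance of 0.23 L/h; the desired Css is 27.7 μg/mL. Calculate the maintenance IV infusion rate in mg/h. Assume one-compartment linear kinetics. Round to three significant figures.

Infusion rate = CL · Css = 0.2300 L/h × 27.7 mg/L = 6.371 mg/h

6.37 mg/h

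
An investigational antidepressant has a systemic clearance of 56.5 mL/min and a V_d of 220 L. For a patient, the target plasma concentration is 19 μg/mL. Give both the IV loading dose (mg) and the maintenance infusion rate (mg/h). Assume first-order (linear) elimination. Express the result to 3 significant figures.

(a) 4180 mg; (b) 64.4 mg/h

Loading dose = Vd × C = 220.0 × 19 = 4180 mg
Convert clearance: 56.5 mL/min × 60 min/h ÷ 1000 mL/L = 3.390 L/h
Infusion rate = 3.390 L/h × 19 mg/L = 64.41 mg/h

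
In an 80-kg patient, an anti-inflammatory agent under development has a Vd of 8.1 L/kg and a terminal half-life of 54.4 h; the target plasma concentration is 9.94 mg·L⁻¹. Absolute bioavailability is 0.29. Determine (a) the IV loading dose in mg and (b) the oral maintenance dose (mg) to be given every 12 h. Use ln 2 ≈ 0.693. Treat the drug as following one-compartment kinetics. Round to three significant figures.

Vd(total) = 80 kg × 8.1 L/kg = 648.0 L
LD = Vd × C = 648.0 × 9.94 = 6441 mg
CL = 0.693 × Vd / t½ = 0.693 × 648.0 / 54.4 = 8.255 L/h
D = CL × Css × τ / F = 8.255 × 9.94 × 12 / 0.29 = 3395 mg

(a) 6440 mg; (b) 3400 mg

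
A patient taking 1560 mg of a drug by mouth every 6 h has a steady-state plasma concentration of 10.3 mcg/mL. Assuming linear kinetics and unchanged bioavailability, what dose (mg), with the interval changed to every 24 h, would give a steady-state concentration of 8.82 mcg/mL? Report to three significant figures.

5340 mg

With linear kinetics, Css is proportional to dose rate (D/τ) at fixed clearance.
D₂ = D₁ × (Css,target / Css,current) × (τ₂/τ₁) = 1560 × (8.82/10.3) × (24/6) = 5343 mg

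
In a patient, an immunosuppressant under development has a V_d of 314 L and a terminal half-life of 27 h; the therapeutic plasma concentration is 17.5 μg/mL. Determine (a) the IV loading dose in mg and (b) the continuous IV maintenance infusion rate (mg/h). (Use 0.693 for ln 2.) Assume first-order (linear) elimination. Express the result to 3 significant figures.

(a) 5500 mg; (b) 141 mg/h

LD = Vd × C = 314.0 × 17.5 = 5495 mg
CL = 0.693 × Vd / t½ = 0.693 × 314.0 / 27 = 8.059 L/h
Infusion rate = CL × Css = 8.059 × 17.5 = 141.0 mg/h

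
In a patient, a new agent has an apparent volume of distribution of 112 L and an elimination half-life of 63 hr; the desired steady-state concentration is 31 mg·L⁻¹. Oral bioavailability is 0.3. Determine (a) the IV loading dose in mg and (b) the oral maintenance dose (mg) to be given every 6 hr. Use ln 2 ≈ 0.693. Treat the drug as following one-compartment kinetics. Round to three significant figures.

LD = Vd × C = 112.0 × 31 = 3472 mg
CL = 0.693 × Vd / t½ = 0.693 × 112.0 / 63 = 1.232 L/h
D = CL × Css × τ / F = 1.232 × 31 × 6 / 0.3 = 763.8 mg

(a) 3470 mg; (b) 764 mg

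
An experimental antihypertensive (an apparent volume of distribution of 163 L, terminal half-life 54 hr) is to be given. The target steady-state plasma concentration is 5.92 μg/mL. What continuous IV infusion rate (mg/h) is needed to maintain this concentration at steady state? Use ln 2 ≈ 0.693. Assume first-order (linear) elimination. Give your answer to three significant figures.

12.4 mg/h

CL = 0.693 × Vd / t½ = 0.693 × 163.0 / 54 = 2.092 L/h
Infusion rate = CL × Css = 2.092 × 5.92 = 12.38 mg/h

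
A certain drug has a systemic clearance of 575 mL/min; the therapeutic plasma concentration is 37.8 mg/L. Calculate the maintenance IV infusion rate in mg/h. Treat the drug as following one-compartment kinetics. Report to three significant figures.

CL = 575 mL/min = 575 × 0.06 = 34.50 L/h
Infusion rate = CL · Css = 34.50 L/h × 37.8 mg/L = 1304 mg/h

1300 mg/h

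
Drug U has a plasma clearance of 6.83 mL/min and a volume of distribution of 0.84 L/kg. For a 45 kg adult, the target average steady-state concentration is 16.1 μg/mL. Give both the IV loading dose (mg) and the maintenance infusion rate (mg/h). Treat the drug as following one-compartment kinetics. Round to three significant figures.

(a) 609 mg; (b) 6.60 mg/h

Vd(total) = 45 kg × 0.84 L/kg = 37.80 L
Loading dose = Vd × C = 37.80 × 16.1 = 608.6 mg
Convert clearance: 6.83 mL/min × 60 min/h ÷ 1000 mL/L = 0.4098 L/h
Maintenance infusion rate = CL × Css = 0.4098 × 16.1 = 6.598 mg/h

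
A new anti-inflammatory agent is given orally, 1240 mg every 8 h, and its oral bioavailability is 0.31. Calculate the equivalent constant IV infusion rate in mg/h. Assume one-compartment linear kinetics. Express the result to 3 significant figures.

48.1 mg/h

Equivalent systemic input: infusion rate = F·D/τ.
Rate = 0.31 × 1240 / 8 = 48.05 mg/h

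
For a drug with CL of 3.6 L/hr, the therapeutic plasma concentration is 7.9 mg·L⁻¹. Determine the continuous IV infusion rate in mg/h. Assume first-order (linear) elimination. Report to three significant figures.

28.4 mg/h

Infusion rate = CL · Css = 3.600 L/h × 7.9 mg/L = 28.44 mg/h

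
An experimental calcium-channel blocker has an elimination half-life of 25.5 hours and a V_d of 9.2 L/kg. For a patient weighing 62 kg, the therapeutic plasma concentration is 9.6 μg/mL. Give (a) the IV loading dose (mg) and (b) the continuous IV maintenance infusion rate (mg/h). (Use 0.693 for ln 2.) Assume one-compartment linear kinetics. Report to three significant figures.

Vd(total) = 62 kg × 9.2 L/kg = 570.4 L
LD = Vd × C = 570.4 × 9.6 = 5476 mg
CL = 0.693 × Vd / t½ = 0.693 × 570.4 / 25.5 = 15.50 L/h
Infusion rate = CL × Css = 15.50 × 9.6 = 148.8 mg/h

(a) 5480 mg; (b) 149 mg/h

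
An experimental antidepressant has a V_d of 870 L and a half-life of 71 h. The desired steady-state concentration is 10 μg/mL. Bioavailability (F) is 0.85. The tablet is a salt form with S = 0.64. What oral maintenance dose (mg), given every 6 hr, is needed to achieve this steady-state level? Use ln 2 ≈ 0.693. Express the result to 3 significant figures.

937 mg

CL = 0.693 × Vd / t½ = 0.693 × 870.0 / 71 = 8.492 L/h
D = CL × Css × τ / F / S = 8.492 × 10 × 6 / 0.85 / 0.64 = 936.6 mg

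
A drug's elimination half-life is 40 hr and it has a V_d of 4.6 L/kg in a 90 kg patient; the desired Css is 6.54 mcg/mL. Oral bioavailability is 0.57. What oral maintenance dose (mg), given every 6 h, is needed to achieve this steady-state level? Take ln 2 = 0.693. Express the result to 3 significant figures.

Total Vd = 4.6 × 90 = 414.0 L
k = 0.693/40 = 0.01733 h⁻¹, so CL = k·Vd = 0.01733 × 414.0 = 7.175 L/h
D = CL × Css × τ / F = 7.175 × 6.54 × 6 / 0.57 = 493.9 mg

494 mg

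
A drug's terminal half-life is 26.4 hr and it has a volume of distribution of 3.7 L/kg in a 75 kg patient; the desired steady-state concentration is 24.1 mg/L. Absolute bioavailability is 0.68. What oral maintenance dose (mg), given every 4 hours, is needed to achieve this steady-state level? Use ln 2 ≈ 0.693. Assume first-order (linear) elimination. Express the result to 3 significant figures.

1030 mg

Total Vd = 3.7 × 75 = 277.5 L
k = 0.693/26.4 = 0.02625 h⁻¹, so CL = k·Vd = 0.02625 × 277.5 = 7.284 L/h
D = CL × Css × τ / F = 7.284 × 24.1 × 4 / 0.68 = 1033 mg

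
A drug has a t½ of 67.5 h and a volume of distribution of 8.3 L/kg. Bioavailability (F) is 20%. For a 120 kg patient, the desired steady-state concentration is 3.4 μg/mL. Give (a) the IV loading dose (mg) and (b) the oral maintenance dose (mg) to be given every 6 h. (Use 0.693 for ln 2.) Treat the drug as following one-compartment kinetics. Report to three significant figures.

Vd = 8.3 L/kg × 120 kg = 996.0 L
LD = Vd × C = 996.0 × 3.4 = 3386 mg
CL = 0.693 × Vd / t½ = 0.693 × 996.0 / 67.5 = 10.23 L/h
D = CL × Css × τ / F = 10.23 × 3.4 × 6 / 0.2 = 1043 mg

(a) 3390 mg; (b) 1040 mg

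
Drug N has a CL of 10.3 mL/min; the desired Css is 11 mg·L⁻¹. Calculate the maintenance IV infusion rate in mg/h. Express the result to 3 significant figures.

6.80 mg/h

Convert clearance: 10.3 mL/min × 60 min/h ÷ 1000 mL/L = 0.6180 L/h
Infusion rate = CL · Css = 0.6180 L/h × 11 mg/L = 6.798 mg/h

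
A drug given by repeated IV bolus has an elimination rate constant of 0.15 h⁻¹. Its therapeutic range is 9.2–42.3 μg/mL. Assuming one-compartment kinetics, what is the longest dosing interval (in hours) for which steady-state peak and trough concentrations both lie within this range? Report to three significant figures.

10.2 h

Between IV bolus doses, concentration decays as C = C₀·e^(−kτ), so C_peak/C_trough = e^(kτ).
τ_max = ln(C_peak/C_trough) / k = ln(42.3/9.2) / 0.1500 = 1.526 / 0.1500 = 10.17 h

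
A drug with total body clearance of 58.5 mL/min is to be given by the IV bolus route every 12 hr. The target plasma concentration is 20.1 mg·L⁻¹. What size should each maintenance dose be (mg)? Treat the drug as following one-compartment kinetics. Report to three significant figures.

847 mg

Convert clearance: 58.5 mL/min × 60 min/h ÷ 1000 mL/L = 3.510 L/h
D = CL × Css × τ = 3.510 × 20.1 × 12 = 846.6 mg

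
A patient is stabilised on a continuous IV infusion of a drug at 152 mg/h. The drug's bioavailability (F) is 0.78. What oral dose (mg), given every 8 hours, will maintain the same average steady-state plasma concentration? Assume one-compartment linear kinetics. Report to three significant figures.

To maintain the same Css, the systemic dosing rate must be unchanged: F·D/τ = infusion rate.
D = rate × τ / F = 152 × 8 / 0.78 = 1559 mg

1560 mg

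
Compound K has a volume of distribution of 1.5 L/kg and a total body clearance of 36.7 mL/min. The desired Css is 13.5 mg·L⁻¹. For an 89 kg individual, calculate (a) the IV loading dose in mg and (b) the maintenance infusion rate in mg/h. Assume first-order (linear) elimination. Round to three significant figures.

Vd = 1.5 L/kg × 89 kg = 133.5 L
LD = Vd · C_target = 133.5 × 13.5 = 1802 mg
CL = 36.7 mL/min = 36.7 × 0.06 = 2.202 L/h
Maintenance: replace elimination → rate = CL × Css = 2.202 × 13.5 = 29.73 mg/h

(a) 1800 mg; (b) 29.7 mg/h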